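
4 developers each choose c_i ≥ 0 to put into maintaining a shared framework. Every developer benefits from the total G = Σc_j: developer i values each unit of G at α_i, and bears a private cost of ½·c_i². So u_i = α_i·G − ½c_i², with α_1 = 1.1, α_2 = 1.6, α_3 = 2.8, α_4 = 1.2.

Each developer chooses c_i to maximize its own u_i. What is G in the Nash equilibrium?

6.7

Developer i's FOC: ∂u_i/∂c_i = α_i − c_i = 0, so c_i* = α_i.
NE contributions = (1.1, 1.6, 2.8, 1.2); G = 6.7.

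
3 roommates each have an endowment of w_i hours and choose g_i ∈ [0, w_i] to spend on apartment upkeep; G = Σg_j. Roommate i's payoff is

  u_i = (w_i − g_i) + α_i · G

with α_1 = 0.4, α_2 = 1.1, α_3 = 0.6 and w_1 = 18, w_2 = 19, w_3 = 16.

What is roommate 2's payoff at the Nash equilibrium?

∂u_i/∂g_i = α_i − 1, so roommate i contributes w_i if α_i > 1, else 0.
α_i > 1 for i ∈ {2}; NE contributions (0, 19, 0), G = 19.
u_2 = (19 − 19) + 1.1·19 = 20.9.

20.9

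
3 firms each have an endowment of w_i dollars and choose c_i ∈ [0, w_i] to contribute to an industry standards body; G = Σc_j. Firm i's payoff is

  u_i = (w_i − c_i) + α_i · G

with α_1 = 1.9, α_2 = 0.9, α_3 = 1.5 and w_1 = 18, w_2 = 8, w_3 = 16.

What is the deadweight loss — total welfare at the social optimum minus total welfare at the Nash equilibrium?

26.4

∂u_i/∂c_i = α_i − 1, so firm i contributes w_i if α_i > 1, else 0.
α_i > 1 for i ∈ {1, 3}; NE contributions (18, 0, 16), G = 34.
W^NE = Σw_i − G^NE + (Σα_i)·G^NE = 42 + 3.3·34 = 154.2.
Planner: ∂(Σu_j)/∂c_i = Σα_j − 1 = 3.3 > 0, so everyone contributes w_i; G^SO = 42, W^SO = 42 + 3.3·42 = 180.6.
Deadweight loss = 26.4.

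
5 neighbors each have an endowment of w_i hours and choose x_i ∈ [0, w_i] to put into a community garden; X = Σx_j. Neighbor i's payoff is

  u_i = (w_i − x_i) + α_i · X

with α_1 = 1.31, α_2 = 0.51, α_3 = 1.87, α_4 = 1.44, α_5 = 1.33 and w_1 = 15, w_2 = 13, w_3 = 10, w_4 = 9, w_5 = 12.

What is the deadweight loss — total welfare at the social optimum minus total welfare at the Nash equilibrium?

∂u_i/∂x_i = α_i − 1, so neighbor i contributes w_i if α_i > 1, else 0.
α_i > 1 for i ∈ {1, 3, 4, 5}; NE contributions (15, 0, 10, 9, 12), X = 46.
W^NE = Σw_i − X^NE + (Σα_i)·X^NE = 59 + 5.46·46 = 310.16.
Planner: ∂(Σu_j)/∂x_i = Σα_j − 1 = 5.46 > 0, so everyone contributes w_i; X^SO = 59, W^SO = 59 + 5.46·59 = 381.14.
Deadweight loss = 70.98.

70.98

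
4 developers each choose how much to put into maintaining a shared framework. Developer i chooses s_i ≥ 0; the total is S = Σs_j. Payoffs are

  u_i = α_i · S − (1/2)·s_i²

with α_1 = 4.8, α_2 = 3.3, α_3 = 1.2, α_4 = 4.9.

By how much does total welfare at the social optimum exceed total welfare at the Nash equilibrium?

Developer i's FOC: ∂u_i/∂s_i = α_i − s_i = 0, so s_i* = α_i.
NE contributions = (4.8, 3.3, 1.2, 4.9); S = 14.2.
W^NE = (Σα)·S − ½Σα_i² = 14.2² − ½·59.38 = 171.95.
Planner sets s_i = Σα_j = 14.2 for every i, so S^SO = 4·14.2 = 56.8.
W^SO = (Σα)·S^SO − ½·4·(Σα)² = (4/2)·14.2² = 403.28.
Deadweight loss = W^SO − W^NE = 231.33.

231.33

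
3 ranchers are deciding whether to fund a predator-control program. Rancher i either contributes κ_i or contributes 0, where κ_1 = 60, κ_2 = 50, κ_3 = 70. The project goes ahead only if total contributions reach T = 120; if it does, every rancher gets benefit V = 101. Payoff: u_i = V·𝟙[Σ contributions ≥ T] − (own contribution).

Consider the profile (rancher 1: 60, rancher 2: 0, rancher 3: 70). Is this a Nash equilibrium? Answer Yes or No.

Yes

Total = 130 ≥ 120: provided.
Rancher 1 (pledges 60, payoff 41): dropping to 0 → total 70, payoff 0. No gain.
Rancher 2 (pledges 0, payoff 101): pledging 50 → total 180, payoff 51. No gain.
Rancher 3 (pledges 70, payoff 31): dropping to 0 → total 60, payoff 0. No gain.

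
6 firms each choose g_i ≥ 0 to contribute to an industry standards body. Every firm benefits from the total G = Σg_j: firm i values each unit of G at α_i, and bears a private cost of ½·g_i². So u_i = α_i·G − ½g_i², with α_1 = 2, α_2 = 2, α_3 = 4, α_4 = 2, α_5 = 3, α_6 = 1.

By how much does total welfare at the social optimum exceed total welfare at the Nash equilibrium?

411

Firm i's FOC: ∂u_i/∂g_i = α_i − g_i = 0, so g_i* = α_i.
NE contributions = (2, 2, 4, 2, 3, 1); G = 14.
W^NE = (Σα)·G − ½Σα_i² = 14² − ½·38 = 177.
Planner sets g_i = Σα_j = 14 for every i, so G^SO = 6·14 = 84.
W^SO = (Σα)·G^SO − ½·6·(Σα)² = (6/2)·14² = 588.
Deadweight loss = W^SO − W^NE = 411.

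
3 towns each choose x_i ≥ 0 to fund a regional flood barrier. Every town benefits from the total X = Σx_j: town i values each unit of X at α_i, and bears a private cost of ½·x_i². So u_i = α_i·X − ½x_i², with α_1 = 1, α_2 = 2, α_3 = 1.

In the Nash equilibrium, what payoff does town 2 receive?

Town i's FOC: ∂u_i/∂x_i = α_i − x_i = 0, so x_i* = α_i.
NE contributions = (1, 2, 1); X = 4.
u_2 = α_2·X − ½·(x_2)² = 2·4 − ½·2² = 6.

6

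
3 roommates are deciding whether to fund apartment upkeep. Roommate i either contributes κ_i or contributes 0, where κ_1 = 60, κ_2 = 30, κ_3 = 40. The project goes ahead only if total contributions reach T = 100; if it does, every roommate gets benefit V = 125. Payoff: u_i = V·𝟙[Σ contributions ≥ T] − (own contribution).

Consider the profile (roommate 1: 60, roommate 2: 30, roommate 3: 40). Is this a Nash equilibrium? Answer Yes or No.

No

Total = 130 ≥ 100: provided.
Roommate 1 (pledges 60, payoff 65): dropping to 0 → total 70, payoff 0. No gain.
Roommate 2 (pledges 30, payoff 95): dropping to 0 → total 100, payoff 125. Profitable deviation.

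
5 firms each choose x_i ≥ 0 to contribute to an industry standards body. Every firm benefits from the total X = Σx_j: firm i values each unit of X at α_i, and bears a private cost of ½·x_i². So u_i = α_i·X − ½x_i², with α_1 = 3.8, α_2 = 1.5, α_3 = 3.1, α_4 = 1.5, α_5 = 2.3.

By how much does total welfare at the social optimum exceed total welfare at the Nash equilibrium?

240.18

Firm i's FOC: ∂u_i/∂x_i = α_i − x_i = 0, so x_i* = α_i.
NE contributions = (3.8, 1.5, 3.1, 1.5, 2.3); X = 12.2.
W^NE = (Σα)·X − ½Σα_i² = 12.2² − ½·33.84 = 131.92.
Planner sets x_i = Σα_j = 12.2 for every i, so X^SO = 5·12.2 = 61.
W^SO = (Σα)·X^SO − ½·5·(Σα)² = (5/2)·12.2² = 372.1.
Deadweight loss = W^SO − W^NE = 240.18.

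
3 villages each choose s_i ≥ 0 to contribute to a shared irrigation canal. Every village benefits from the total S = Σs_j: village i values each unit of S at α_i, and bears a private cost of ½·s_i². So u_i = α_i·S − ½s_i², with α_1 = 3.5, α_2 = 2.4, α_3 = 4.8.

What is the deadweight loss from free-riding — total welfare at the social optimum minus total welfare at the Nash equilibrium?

77.77

Village i's FOC: ∂u_i/∂s_i = α_i − s_i = 0, so s_i* = α_i.
NE contributions = (3.5, 2.4, 4.8); S = 10.7.
W^NE = (Σα)·S − ½Σα_i² = 10.7² − ½·41.05 = 93.965.
Planner sets s_i = Σα_j = 10.7 for every i, so S^SO = 3·10.7 = 32.1.
W^SO = (Σα)·S^SO − ½·3·(Σα)² = (3/2)·10.7² = 171.735.
Deadweight loss = W^SO − W^NE = 77.77.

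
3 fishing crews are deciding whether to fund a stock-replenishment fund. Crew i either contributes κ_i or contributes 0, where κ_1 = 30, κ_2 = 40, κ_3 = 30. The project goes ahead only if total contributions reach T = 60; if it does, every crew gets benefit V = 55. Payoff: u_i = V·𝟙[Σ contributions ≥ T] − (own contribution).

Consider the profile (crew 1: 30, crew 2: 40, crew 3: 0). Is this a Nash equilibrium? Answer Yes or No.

Total = 70 ≥ 60: provided.
Crew 1 (pledges 30, payoff 25): dropping to 0 → total 40, payoff 0. No gain.
Crew 2 (pledges 40, payoff 15): dropping to 0 → total 30, payoff 0. No gain.
Crew 3 (pledges 0, payoff 55): pledging 30 → total 100, payoff 25. No gain.

Yes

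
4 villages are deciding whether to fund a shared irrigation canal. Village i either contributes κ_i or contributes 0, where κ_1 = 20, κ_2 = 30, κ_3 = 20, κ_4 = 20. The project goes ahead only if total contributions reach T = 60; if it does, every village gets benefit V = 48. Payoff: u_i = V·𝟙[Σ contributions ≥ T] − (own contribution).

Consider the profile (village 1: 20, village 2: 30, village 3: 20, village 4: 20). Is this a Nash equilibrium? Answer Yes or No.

Total = 90 ≥ 60: provided.
Village 1 (pledges 20, payoff 28): dropping to 0 → total 70, payoff 48. Profitable deviation.

No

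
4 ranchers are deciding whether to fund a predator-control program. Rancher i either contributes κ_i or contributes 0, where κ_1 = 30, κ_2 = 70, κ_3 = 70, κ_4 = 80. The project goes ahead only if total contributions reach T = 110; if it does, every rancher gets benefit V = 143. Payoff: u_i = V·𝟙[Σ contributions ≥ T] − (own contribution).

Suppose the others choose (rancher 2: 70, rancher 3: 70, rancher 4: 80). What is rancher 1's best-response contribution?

Others' total = 220 ≥ 110; contributing adds cost 30 for no extra benefit.
Best response: 0.

0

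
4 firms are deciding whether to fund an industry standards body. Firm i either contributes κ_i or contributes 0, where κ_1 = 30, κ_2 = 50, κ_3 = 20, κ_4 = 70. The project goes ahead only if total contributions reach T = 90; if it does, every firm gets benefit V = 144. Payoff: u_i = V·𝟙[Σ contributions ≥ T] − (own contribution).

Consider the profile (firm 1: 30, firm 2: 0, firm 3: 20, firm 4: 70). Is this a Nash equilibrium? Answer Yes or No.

No

Total = 120 ≥ 90: provided.
Firm 1 (pledges 30, payoff 114): dropping to 0 → total 90, payoff 144. Profitable deviation.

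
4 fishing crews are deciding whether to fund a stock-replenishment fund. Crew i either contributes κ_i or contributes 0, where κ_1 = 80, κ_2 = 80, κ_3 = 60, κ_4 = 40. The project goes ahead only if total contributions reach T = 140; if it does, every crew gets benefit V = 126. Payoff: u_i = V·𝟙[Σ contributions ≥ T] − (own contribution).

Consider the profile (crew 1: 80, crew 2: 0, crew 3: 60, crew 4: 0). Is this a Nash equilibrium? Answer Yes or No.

Total = 140 ≥ 140: provided.
Crew 1 (pledges 80, payoff 46): dropping to 0 → total 60, payoff 0. No gain.
Crew 2 (pledges 0, payoff 126): pledging 80 → total 220, payoff 46. No gain.
Crew 3 (pledges 60, payoff 66): dropping to 0 → total 80, payoff 0. No gain.
Crew 4 (pledges 0, payoff 126): pledging 40 → total 180, payoff 86. No gain.

Yes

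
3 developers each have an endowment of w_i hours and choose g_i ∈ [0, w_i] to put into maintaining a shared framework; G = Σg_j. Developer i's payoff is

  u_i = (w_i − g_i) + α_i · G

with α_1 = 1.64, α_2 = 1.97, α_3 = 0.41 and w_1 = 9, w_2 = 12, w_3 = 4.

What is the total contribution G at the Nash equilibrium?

21

∂u_i/∂g_i = α_i − 1, so developer i contributes w_i if α_i > 1, else 0.
α_i > 1 for i ∈ {1, 2}; NE contributions (9, 12, 0), G = 21.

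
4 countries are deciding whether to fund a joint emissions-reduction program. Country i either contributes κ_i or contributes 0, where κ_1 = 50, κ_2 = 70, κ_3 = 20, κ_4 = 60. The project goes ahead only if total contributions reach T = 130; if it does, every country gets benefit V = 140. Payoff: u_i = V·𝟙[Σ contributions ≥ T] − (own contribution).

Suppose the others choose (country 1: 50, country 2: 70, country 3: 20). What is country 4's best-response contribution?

0

Others' total = 140 ≥ 130; contributing adds cost 60 for no extra benefit.
Best response: 0.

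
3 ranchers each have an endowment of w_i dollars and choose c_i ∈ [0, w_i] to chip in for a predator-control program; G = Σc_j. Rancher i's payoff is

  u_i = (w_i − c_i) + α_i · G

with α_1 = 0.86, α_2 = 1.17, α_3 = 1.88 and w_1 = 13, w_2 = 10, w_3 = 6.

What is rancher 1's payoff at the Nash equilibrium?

∂u_i/∂c_i = α_i − 1, so rancher i contributes w_i if α_i > 1, else 0.
α_i > 1 for i ∈ {2, 3}; NE contributions (0, 10, 6), G = 16.
u_1 = (13 − 0) + 0.86·16 = 26.76.

26.76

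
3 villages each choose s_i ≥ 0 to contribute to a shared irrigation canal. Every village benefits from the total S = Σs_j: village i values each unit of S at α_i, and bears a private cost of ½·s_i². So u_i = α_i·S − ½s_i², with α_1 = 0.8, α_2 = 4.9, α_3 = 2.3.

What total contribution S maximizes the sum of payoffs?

Planner FOC: ∂(Σu_j)/∂s_i = (Σα_j) − s_i = 0, so s_i^SO = Σα_j = 8 for every i; S^SO = 24.

24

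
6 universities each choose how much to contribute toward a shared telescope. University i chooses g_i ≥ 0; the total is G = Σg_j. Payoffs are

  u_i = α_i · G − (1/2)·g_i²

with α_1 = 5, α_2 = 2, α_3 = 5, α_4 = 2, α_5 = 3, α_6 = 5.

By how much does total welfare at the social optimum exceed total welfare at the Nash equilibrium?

University i's FOC: ∂u_i/∂g_i = α_i − g_i = 0, so g_i* = α_i.
NE contributions = (5, 2, 5, 2, 3, 5); G = 22.
W^NE = (Σα)·G − ½Σα_i² = 22² − ½·92 = 438.
Planner sets g_i = Σα_j = 22 for every i, so G^SO = 6·22 = 132.
W^SO = (Σα)·G^SO − ½·6·(Σα)² = (6/2)·22² = 1452.
Deadweight loss = W^SO − W^NE = 1014.

1014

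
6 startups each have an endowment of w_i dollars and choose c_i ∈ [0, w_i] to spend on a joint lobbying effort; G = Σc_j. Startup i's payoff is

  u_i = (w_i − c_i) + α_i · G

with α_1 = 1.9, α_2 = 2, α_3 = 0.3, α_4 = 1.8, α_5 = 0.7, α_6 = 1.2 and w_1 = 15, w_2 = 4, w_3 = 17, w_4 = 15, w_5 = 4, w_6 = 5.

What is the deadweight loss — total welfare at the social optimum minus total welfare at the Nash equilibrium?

∂u_i/∂c_i = α_i − 1, so startup i contributes w_i if α_i > 1, else 0.
α_i > 1 for i ∈ {1, 2, 4, 6}; NE contributions (15, 4, 0, 15, 0, 5), G = 39.
W^NE = Σw_i − G^NE + (Σα_i)·G^NE = 60 + 6.9·39 = 329.1.
Planner: ∂(Σu_j)/∂c_i = Σα_j − 1 = 6.9 > 0, so everyone contributes w_i; G^SO = 60, W^SO = 60 + 6.9·60 = 474.
Deadweight loss = 144.9.

144.9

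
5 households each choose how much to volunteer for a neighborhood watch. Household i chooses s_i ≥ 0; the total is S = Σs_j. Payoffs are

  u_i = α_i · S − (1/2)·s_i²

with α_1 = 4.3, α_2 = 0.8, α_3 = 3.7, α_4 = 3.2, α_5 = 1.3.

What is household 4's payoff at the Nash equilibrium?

37.44

Household i's FOC: ∂u_i/∂s_i = α_i − s_i = 0, so s_i* = α_i.
NE contributions = (4.3, 0.8, 3.7, 3.2, 1.3); S = 13.3.
u_4 = α_4·S − ½·(s_4)² = 3.2·13.3 − ½·3.2² = 37.44.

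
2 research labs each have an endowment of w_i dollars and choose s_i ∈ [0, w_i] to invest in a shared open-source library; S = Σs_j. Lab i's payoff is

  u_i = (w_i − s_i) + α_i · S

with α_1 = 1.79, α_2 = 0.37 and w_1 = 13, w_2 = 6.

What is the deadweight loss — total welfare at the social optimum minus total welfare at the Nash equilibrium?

6.96

∂u_i/∂s_i = α_i − 1, so lab i contributes w_i if α_i > 1, else 0.
α_i > 1 for i ∈ {1}; NE contributions (13, 0), S = 13.
W^NE = Σw_i − S^NE + (Σα_i)·S^NE = 19 + 1.16·13 = 34.08.
Planner: ∂(Σu_j)/∂s_i = Σα_j − 1 = 1.16 > 0, so everyone contributes w_i; S^SO = 19, W^SO = 19 + 1.16·19 = 41.04.
Deadweight loss = 6.96.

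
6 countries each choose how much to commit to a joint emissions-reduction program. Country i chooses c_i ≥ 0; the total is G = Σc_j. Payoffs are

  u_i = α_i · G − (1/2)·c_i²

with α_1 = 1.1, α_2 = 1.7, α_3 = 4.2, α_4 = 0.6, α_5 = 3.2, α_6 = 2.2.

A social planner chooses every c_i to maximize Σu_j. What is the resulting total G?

Planner FOC: ∂(Σu_j)/∂c_i = (Σα_j) − c_i = 0, so c_i^SO = Σα_j = 13 for every i; G^SO = 78.

78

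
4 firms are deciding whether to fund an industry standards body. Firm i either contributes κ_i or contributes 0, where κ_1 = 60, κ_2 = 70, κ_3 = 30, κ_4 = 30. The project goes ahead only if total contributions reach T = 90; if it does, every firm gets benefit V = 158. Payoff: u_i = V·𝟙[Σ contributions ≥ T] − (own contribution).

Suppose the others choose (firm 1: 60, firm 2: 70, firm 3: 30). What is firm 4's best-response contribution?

Others' total = 160 ≥ 90; contributing adds cost 30 for no extra benefit.
Best response: 0.

0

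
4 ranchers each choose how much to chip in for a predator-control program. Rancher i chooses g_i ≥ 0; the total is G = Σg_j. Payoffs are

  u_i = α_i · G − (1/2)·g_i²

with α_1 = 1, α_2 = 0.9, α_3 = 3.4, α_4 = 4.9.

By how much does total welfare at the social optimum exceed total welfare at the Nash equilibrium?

Rancher i's FOC: ∂u_i/∂g_i = α_i − g_i = 0, so g_i* = α_i.
NE contributions = (1, 0.9, 3.4, 4.9); G = 10.2.
W^NE = (Σα)·G − ½Σα_i² = 10.2² − ½·37.38 = 85.35.
Planner sets g_i = Σα_j = 10.2 for every i, so G^SO = 4·10.2 = 40.8.
W^SO = (Σα)·G^SO − ½·4·(Σα)² = (4/2)·10.2² = 208.08.
Deadweight loss = W^SO − W^NE = 122.73.

122.73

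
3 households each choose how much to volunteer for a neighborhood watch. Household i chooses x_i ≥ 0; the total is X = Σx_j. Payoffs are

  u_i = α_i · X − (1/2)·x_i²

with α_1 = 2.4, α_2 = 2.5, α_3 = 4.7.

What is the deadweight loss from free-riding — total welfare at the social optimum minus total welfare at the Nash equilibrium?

Household i's FOC: ∂u_i/∂x_i = α_i − x_i = 0, so x_i* = α_i.
NE contributions = (2.4, 2.5, 4.7); X = 9.6.
W^NE = (Σα)·X − ½Σα_i² = 9.6² − ½·34.1 = 75.11.
Planner sets x_i = Σα_j = 9.6 for every i, so X^SO = 3·9.6 = 28.8.
W^SO = (Σα)·X^SO − ½·3·(Σα)² = (3/2)·9.6² = 138.24.
Deadweight loss = W^SO − W^NE = 63.13.

63.13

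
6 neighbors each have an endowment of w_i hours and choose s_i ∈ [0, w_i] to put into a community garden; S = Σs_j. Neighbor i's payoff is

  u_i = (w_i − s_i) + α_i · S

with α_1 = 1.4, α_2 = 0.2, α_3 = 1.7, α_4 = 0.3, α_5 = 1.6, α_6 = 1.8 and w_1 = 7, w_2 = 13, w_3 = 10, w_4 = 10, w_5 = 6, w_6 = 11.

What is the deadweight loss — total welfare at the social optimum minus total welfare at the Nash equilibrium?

∂u_i/∂s_i = α_i − 1, so neighbor i contributes w_i if α_i > 1, else 0.
α_i > 1 for i ∈ {1, 3, 5, 6}; NE contributions (7, 0, 10, 0, 6, 11), S = 34.
W^NE = Σw_i − S^NE + (Σα_i)·S^NE = 57 + 6·34 = 261.
Planner: ∂(Σu_j)/∂s_i = Σα_j − 1 = 6 > 0, so everyone contributes w_i; S^SO = 57, W^SO = 57 + 6·57 = 399.
Deadweight loss = 138.

138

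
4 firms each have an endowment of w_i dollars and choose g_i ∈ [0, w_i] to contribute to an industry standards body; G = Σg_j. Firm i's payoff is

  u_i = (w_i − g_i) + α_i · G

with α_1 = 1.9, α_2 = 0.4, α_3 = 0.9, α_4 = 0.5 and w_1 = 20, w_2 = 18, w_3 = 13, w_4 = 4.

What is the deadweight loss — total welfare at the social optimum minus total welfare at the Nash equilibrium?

94.5

∂u_i/∂g_i = α_i − 1, so firm i contributes w_i if α_i > 1, else 0.
α_i > 1 for i ∈ {1}; NE contributions (20, 0, 0, 0), G = 20.
W^NE = Σw_i − G^NE + (Σα_i)·G^NE = 55 + 2.7·20 = 109.
Planner: ∂(Σu_j)/∂g_i = Σα_j − 1 = 2.7 > 0, so everyone contributes w_i; G^SO = 55, W^SO = 55 + 2.7·55 = 203.5.
Deadweight loss = 94.5.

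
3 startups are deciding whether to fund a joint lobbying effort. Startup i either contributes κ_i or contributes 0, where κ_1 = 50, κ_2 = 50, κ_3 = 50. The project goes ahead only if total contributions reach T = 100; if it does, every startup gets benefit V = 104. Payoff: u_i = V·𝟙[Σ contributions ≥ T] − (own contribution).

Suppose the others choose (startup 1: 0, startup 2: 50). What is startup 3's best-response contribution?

Others' total = 50. Contributing 50 brings total to 100 ≥ 100: gain V − κ_3 = 54.
Best response: 50.

50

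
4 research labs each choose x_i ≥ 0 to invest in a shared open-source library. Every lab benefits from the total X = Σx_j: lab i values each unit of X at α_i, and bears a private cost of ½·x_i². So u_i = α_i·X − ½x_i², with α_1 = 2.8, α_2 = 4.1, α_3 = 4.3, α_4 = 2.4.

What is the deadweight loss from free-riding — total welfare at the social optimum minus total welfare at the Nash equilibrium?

Lab i's FOC: ∂u_i/∂x_i = α_i − x_i = 0, so x_i* = α_i.
NE contributions = (2.8, 4.1, 4.3, 2.4); X = 13.6.
W^NE = (Σα)·X − ½Σα_i² = 13.6² − ½·48.9 = 160.51.
Planner sets x_i = Σα_j = 13.6 for every i, so X^SO = 4·13.6 = 54.4.
W^SO = (Σα)·X^SO − ½·4·(Σα)² = (4/2)·13.6² = 369.92.
Deadweight loss = W^SO − W^NE = 209.41.

209.41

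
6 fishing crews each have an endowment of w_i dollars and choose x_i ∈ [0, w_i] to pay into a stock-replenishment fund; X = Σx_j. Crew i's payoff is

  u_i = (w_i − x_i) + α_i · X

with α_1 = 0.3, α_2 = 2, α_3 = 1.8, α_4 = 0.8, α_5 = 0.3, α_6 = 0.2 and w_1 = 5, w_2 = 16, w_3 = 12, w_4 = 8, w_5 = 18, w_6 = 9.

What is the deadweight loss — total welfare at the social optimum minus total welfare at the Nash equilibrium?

∂u_i/∂x_i = α_i − 1, so crew i contributes w_i if α_i > 1, else 0.
α_i > 1 for i ∈ {2, 3}; NE contributions (0, 16, 12, 0, 0, 0), X = 28.
W^NE = Σw_i − X^NE + (Σα_i)·X^NE = 68 + 4.4·28 = 191.2.
Planner: ∂(Σu_j)/∂x_i = Σα_j − 1 = 4.4 > 0, so everyone contributes w_i; X^SO = 68, W^SO = 68 + 4.4·68 = 367.2.
Deadweight loss = 176.

176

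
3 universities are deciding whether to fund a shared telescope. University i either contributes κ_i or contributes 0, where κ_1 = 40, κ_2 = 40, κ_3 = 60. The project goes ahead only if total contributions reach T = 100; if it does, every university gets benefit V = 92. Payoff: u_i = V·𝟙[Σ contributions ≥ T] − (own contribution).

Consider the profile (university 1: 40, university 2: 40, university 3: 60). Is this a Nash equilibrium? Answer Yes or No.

No

Total = 140 ≥ 100: provided.
University 1 (pledges 40, payoff 52): dropping to 0 → total 100, payoff 92. Profitable deviation.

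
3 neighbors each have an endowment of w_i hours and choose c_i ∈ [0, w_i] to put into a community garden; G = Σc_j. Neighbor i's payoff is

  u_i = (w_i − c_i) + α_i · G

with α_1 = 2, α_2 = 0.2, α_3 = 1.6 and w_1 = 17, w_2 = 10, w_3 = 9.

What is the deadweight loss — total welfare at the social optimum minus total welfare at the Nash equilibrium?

28

∂u_i/∂c_i = α_i − 1, so neighbor i contributes w_i if α_i > 1, else 0.
α_i > 1 for i ∈ {1, 3}; NE contributions (17, 0, 9), G = 26.
W^NE = Σw_i − G^NE + (Σα_i)·G^NE = 36 + 2.8·26 = 108.8.
Planner: ∂(Σu_j)/∂c_i = Σα_j − 1 = 2.8 > 0, so everyone contributes w_i; G^SO = 36, W^SO = 36 + 2.8·36 = 136.8.
Deadweight loss = 28.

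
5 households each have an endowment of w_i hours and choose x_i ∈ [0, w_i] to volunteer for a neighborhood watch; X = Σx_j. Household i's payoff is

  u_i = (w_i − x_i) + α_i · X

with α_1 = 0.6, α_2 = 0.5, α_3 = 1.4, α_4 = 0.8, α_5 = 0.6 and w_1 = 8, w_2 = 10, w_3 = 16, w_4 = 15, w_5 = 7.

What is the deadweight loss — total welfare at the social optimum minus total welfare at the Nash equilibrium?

116

∂u_i/∂x_i = α_i − 1, so household i contributes w_i if α_i > 1, else 0.
α_i > 1 for i ∈ {3}; NE contributions (0, 0, 16, 0, 0), X = 16.
W^NE = Σw_i − X^NE + (Σα_i)·X^NE = 56 + 2.9·16 = 102.4.
Planner: ∂(Σu_j)/∂x_i = Σα_j − 1 = 2.9 > 0, so everyone contributes w_i; X^SO = 56, W^SO = 56 + 2.9·56 = 218.4.
Deadweight loss = 116.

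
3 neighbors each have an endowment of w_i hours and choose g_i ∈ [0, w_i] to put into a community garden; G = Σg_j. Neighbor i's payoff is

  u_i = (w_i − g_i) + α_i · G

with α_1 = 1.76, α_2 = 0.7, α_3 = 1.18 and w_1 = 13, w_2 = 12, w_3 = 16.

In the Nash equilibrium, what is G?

29

∂u_i/∂g_i = α_i − 1, so neighbor i contributes w_i if α_i > 1, else 0.
α_i > 1 for i ∈ {1, 3}; NE contributions (13, 0, 16), G = 29.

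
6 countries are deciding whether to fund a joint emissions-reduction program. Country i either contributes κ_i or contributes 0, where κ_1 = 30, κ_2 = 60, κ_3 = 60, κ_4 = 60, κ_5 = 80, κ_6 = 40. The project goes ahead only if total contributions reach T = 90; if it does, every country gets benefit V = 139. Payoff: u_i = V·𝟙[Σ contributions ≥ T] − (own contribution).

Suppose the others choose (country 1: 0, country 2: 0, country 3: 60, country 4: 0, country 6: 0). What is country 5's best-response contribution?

80

Others' total = 60. Contributing 80 brings total to 140 ≥ 90: gain V − κ_5 = 59.
Best response: 80.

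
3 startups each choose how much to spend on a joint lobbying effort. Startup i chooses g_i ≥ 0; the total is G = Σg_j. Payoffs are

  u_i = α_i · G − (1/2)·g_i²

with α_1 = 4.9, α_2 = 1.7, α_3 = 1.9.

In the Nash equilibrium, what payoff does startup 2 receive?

13.005

Startup i's FOC: ∂u_i/∂g_i = α_i − g_i = 0, so g_i* = α_i.
NE contributions = (4.9, 1.7, 1.9); G = 8.5.
u_2 = α_2·G − ½·(g_2)² = 1.7·8.5 − ½·1.7² = 13.005.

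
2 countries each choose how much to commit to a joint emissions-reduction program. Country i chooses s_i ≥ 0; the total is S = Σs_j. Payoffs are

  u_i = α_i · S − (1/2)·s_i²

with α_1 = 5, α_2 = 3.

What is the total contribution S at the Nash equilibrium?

8

Country i's FOC: ∂u_i/∂s_i = α_i − s_i = 0, so s_i* = α_i.
NE contributions = (5, 3); S = 8.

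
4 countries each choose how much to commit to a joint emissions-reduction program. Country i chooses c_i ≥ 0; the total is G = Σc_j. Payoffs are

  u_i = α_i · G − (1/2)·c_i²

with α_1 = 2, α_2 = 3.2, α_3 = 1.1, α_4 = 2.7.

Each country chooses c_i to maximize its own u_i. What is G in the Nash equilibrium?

9

Country i's FOC: ∂u_i/∂c_i = α_i − c_i = 0, so c_i* = α_i.
NE contributions = (2, 3.2, 1.1, 2.7); G = 9.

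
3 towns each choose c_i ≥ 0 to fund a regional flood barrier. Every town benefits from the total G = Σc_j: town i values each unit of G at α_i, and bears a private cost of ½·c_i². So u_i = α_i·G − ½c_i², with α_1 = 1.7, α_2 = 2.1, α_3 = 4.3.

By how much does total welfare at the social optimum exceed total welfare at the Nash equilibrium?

45.7

Town i's FOC: ∂u_i/∂c_i = α_i − c_i = 0, so c_i* = α_i.
NE contributions = (1.7, 2.1, 4.3); G = 8.1.
W^NE = (Σα)·G − ½Σα_i² = 8.1² − ½·25.79 = 52.715.
Planner sets c_i = Σα_j = 8.1 for every i, so G^SO = 3·8.1 = 24.3.
W^SO = (Σα)·G^SO − ½·3·(Σα)² = (3/2)·8.1² = 98.415.
Deadweight loss = W^SO − W^NE = 45.7.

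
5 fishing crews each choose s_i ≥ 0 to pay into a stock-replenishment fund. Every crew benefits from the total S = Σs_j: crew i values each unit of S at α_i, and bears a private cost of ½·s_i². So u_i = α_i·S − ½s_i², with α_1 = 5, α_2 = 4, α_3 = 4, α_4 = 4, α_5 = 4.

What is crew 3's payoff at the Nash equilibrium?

76

Crew i's FOC: ∂u_i/∂s_i = α_i − s_i = 0, so s_i* = α_i.
NE contributions = (5, 4, 4, 4, 4); S = 21.
u_3 = α_3·S − ½·(s_3)² = 4·21 − ½·4² = 76.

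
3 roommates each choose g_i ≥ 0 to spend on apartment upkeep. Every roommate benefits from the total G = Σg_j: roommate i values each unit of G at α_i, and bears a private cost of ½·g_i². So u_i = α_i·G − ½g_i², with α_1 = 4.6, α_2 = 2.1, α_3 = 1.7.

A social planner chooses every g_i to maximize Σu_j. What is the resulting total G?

Planner FOC: ∂(Σu_j)/∂g_i = (Σα_j) − g_i = 0, so g_i^SO = Σα_j = 8.4 for every i; G^SO = 25.2.

25.2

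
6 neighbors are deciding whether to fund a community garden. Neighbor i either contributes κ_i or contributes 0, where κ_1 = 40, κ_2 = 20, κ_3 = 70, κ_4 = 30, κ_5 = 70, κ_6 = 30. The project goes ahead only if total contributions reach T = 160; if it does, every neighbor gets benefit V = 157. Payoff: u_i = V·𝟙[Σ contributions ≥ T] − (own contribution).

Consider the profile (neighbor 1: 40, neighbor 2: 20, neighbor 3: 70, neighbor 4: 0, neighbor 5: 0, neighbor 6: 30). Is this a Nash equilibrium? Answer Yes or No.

Total = 160 ≥ 160: provided.
Neighbor 1 (pledges 40, payoff 117): dropping to 0 → total 120, payoff 0. No gain.
Neighbor 2 (pledges 20, payoff 137): dropping to 0 → total 140, payoff 0. No gain.
Neighbor 3 (pledges 70, payoff 87): dropping to 0 → total 90, payoff 0. No gain.
Neighbor 4 (pledges 0, payoff 157): pledging 30 → total 190, payoff 127. No gain.
Neighbor 5 (pledges 0, payoff 157): pledging 70 → total 230, payoff 87. No gain.
Neighbor 6 (pledges 30, payoff 127): dropping to 0 → total 130, payoff 0. No gain.

Yes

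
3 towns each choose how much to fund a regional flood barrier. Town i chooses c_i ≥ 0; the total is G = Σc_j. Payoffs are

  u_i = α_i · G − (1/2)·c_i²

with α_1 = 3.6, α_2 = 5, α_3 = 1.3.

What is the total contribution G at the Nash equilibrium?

9.9

Town i's FOC: ∂u_i/∂c_i = α_i − c_i = 0, so c_i* = α_i.
NE contributions = (3.6, 5, 1.3); G = 9.9.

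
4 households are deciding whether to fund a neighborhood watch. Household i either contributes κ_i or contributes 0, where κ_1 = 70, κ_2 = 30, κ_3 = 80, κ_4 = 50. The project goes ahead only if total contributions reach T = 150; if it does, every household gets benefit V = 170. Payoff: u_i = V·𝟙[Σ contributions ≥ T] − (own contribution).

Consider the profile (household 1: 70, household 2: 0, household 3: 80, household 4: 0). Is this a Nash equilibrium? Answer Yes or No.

Yes

Total = 150 ≥ 150: provided.
Household 1 (pledges 70, payoff 100): dropping to 0 → total 80, payoff 0. No gain.
Household 2 (pledges 0, payoff 170): pledging 30 → total 180, payoff 140. No gain.
Household 3 (pledges 80, payoff 90): dropping to 0 → total 70, payoff 0. No gain.
Household 4 (pledges 0, payoff 170): pledging 50 → total 200, payoff 120. No gain.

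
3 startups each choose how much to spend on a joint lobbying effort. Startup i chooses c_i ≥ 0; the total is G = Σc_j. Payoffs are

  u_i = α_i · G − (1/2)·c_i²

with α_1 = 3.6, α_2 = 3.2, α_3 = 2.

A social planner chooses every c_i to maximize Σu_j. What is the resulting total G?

Planner FOC: ∂(Σu_j)/∂c_i = (Σα_j) − c_i = 0, so c_i^SO = Σα_j = 8.8 for every i; G^SO = 26.4.

26.4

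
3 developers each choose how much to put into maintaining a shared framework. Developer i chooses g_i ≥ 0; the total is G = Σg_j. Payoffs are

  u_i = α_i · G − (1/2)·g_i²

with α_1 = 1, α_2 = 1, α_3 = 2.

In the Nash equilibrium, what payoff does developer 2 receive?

3.5

Developer i's FOC: ∂u_i/∂g_i = α_i − g_i = 0, so g_i* = α_i.
NE contributions = (1, 1, 2); G = 4.
u_2 = α_2·G − ½·(g_2)² = 1·4 − ½·1² = 3.5.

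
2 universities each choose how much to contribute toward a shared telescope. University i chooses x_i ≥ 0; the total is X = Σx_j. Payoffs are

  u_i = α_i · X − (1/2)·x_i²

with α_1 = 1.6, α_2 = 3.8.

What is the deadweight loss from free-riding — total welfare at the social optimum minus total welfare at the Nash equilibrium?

University i's FOC: ∂u_i/∂x_i = α_i − x_i = 0, so x_i* = α_i.
NE contributions = (1.6, 3.8); X = 5.4.
W^NE = (Σα)·X − ½Σα_i² = 5.4² − ½·17 = 20.66.
Planner sets x_i = Σα_j = 5.4 for every i, so X^SO = 2·5.4 = 10.8.
W^SO = (Σα)·X^SO − ½·2·(Σα)² = (2/2)·5.4² = 29.16.
Deadweight loss = W^SO − W^NE = 8.5.

8.5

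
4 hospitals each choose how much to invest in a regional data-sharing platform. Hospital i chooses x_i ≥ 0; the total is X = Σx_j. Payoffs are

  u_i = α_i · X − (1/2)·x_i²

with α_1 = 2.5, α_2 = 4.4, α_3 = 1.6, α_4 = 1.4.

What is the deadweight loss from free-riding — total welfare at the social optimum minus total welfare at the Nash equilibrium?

Hospital i's FOC: ∂u_i/∂x_i = α_i − x_i = 0, so x_i* = α_i.
NE contributions = (2.5, 4.4, 1.6, 1.4); X = 9.9.
W^NE = (Σα)·X − ½Σα_i² = 9.9² − ½·30.13 = 82.945.
Planner sets x_i = Σα_j = 9.9 for every i, so X^SO = 4·9.9 = 39.6.
W^SO = (Σα)·X^SO − ½·4·(Σα)² = (4/2)·9.9² = 196.02.
Deadweight loss = W^SO − W^NE = 113.075.

113.075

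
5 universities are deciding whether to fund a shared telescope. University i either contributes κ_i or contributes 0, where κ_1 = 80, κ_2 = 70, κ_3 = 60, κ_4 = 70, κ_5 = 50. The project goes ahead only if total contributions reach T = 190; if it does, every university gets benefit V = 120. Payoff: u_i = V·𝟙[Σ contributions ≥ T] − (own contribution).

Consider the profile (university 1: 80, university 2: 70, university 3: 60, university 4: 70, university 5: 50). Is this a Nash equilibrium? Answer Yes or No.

Total = 330 ≥ 190: provided.
University 1 (pledges 80, payoff 40): dropping to 0 → total 250, payoff 120. Profitable deviation.

No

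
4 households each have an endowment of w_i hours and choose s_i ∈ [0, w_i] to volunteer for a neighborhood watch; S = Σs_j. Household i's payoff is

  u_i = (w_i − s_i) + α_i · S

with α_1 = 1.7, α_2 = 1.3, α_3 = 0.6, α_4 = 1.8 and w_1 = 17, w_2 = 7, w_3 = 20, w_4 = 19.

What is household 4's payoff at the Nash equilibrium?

∂u_i/∂s_i = α_i − 1, so household i contributes w_i if α_i > 1, else 0.
α_i > 1 for i ∈ {1, 2, 4}; NE contributions (17, 7, 0, 19), S = 43.
u_4 = (19 − 19) + 1.8·43 = 77.4.

77.4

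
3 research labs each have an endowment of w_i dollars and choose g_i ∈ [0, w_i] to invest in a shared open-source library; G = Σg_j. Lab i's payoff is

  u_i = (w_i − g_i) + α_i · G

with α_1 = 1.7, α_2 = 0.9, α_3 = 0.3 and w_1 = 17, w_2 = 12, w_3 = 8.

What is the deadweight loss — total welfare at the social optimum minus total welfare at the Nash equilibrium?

38

∂u_i/∂g_i = α_i − 1, so lab i contributes w_i if α_i > 1, else 0.
α_i > 1 for i ∈ {1}; NE contributions (17, 0, 0), G = 17.
W^NE = Σw_i − G^NE + (Σα_i)·G^NE = 37 + 1.9·17 = 69.3.
Planner: ∂(Σu_j)/∂g_i = Σα_j − 1 = 1.9 > 0, so everyone contributes w_i; G^SO = 37, W^SO = 37 + 1.9·37 = 107.3.
Deadweight loss = 38.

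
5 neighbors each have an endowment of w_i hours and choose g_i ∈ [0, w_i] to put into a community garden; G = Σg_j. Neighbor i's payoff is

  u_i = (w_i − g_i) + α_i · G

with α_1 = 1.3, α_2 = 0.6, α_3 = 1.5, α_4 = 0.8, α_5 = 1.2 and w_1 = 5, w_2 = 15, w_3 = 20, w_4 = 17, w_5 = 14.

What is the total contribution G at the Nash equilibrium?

∂u_i/∂g_i = α_i − 1, so neighbor i contributes w_i if α_i > 1, else 0.
α_i > 1 for i ∈ {1, 3, 5}; NE contributions (5, 0, 20, 0, 14), G = 39.

39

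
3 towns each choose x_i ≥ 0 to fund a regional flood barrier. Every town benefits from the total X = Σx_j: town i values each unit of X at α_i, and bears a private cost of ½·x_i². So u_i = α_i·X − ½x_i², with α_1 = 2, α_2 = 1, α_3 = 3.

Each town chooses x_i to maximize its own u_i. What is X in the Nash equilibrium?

6

Town i's FOC: ∂u_i/∂x_i = α_i − x_i = 0, so x_i* = α_i.
NE contributions = (2, 1, 3); X = 6.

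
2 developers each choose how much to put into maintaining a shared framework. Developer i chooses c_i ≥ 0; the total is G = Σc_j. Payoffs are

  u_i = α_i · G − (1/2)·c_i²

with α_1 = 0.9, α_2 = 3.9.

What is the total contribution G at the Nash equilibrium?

Developer i's FOC: ∂u_i/∂c_i = α_i − c_i = 0, so c_i* = α_i.
NE contributions = (0.9, 3.9); G = 4.8.

4.8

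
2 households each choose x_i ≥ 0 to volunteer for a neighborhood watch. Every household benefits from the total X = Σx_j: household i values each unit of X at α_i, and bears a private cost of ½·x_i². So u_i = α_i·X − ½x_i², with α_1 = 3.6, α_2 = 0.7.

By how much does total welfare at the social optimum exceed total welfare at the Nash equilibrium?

Household i's FOC: ∂u_i/∂x_i = α_i − x_i = 0, so x_i* = α_i.
NE contributions = (3.6, 0.7); X = 4.3.
W^NE = (Σα)·X − ½Σα_i² = 4.3² − ½·13.45 = 11.765.
Planner sets x_i = Σα_j = 4.3 for every i, so X^SO = 2·4.3 = 8.6.
W^SO = (Σα)·X^SO − ½·2·(Σα)² = (2/2)·4.3² = 18.49.
Deadweight loss = W^SO − W^NE = 6.725.

6.725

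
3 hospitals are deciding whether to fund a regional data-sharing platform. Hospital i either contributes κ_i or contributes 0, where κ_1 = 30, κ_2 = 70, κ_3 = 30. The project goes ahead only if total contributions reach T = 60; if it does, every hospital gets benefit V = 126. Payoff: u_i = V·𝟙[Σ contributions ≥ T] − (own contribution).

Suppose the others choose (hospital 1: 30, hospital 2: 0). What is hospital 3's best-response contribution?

30

Others' total = 30. Contributing 30 brings total to 60 ≥ 60: gain V − κ_3 = 96.
Best response: 30.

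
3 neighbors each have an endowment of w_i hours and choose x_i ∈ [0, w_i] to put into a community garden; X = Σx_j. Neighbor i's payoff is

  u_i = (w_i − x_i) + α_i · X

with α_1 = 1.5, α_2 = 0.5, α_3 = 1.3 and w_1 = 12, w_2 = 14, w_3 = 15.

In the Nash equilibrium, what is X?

∂u_i/∂x_i = α_i − 1, so neighbor i contributes w_i if α_i > 1, else 0.
α_i > 1 for i ∈ {1, 3}; NE contributions (12, 0, 15), X = 27.

27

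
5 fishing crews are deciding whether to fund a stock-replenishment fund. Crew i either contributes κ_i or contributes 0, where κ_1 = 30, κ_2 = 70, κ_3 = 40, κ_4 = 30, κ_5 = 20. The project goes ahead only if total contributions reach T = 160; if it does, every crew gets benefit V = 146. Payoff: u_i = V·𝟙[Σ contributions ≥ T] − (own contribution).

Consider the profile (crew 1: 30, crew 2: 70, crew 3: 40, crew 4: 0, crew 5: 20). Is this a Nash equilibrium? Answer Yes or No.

Total = 160 ≥ 160: provided.
Crew 1 (pledges 30, payoff 116): dropping to 0 → total 130, payoff 0. No gain.
Crew 2 (pledges 70, payoff 76): dropping to 0 → total 90, payoff 0. No gain.
Crew 3 (pledges 40, payoff 106): dropping to 0 → total 120, payoff 0. No gain.
Crew 4 (pledges 0, payoff 146): pledging 30 → total 190, payoff 116. No gain.
Crew 5 (pledges 20, payoff 126): dropping to 0 → total 140, payoff 0. No gain.

Yes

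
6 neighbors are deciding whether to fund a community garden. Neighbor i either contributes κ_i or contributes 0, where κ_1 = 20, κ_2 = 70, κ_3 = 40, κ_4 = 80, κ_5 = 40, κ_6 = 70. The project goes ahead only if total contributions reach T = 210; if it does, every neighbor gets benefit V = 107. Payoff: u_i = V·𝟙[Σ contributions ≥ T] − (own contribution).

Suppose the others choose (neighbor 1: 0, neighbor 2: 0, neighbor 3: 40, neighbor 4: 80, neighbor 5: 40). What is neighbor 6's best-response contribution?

Others' total = 160. Contributing 70 brings total to 230 ≥ 210: gain V − κ_6 = 37.
Best response: 70.

70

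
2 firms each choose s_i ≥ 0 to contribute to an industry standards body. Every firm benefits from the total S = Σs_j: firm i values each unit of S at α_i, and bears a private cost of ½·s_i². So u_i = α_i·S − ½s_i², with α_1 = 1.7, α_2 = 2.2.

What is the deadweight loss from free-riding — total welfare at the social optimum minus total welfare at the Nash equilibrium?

3.865

Firm i's FOC: ∂u_i/∂s_i = α_i − s_i = 0, so s_i* = α_i.
NE contributions = (1.7, 2.2); S = 3.9.
W^NE = (Σα)·S − ½Σα_i² = 3.9² − ½·7.73 = 11.345.
Planner sets s_i = Σα_j = 3.9 for every i, so S^SO = 2·3.9 = 7.8.
W^SO = (Σα)·S^SO − ½·2·(Σα)² = (2/2)·3.9² = 15.21.
Deadweight loss = W^SO − W^NE = 3.865.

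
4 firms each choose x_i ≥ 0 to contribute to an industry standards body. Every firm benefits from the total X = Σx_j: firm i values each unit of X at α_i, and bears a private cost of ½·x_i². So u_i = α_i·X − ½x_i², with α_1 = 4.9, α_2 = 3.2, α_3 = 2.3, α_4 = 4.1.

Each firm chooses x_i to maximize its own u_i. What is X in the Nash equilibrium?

14.5

Firm i's FOC: ∂u_i/∂x_i = α_i − x_i = 0, so x_i* = α_i.
NE contributions = (4.9, 3.2, 2.3, 4.1); X = 14.5.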